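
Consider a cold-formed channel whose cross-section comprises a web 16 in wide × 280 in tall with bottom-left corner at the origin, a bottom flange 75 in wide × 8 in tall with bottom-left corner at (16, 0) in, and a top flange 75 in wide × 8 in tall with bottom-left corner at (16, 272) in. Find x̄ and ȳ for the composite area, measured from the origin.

web: A = 16 × 280 = 4480.00, centroid at (8.00, 140.00).
bottom flange: A = 75 × 8 = 600.00, centroid at (53.50, 4.00).
top flange: A = 75 × 8 = 600.00, centroid at (53.50, 276.00).
ΣA = 5680.00 in²
ΣAx̄ = (4480.00)(8.00) + (600.00)(53.50) + (600.00)(53.50) = 100040.00 in³
ΣAȳ = (4480.00)(140.00) + (600.00)(4.00) + (600.00)(276.00) = 795200.00 in³
x̄ = 100040.00 / 5680.00 = 17.61 in
ȳ = 795200.00 / 5680.00 = 140.00 in

x̄ = 17.61 in, ȳ = 140.00 in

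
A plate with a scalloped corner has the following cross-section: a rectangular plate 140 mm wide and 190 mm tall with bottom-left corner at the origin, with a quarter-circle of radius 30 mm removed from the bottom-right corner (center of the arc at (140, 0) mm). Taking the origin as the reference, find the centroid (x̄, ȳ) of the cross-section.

x̄ = 68.44 mm, ȳ = 97.25 mm

plate: A = 140 × 190 = 26600.00, centroid at (70.00, 95.00).
removed quarter-circle: A = −¼π·30² = -706.86, centroid at (127.27, 12.73).
ΣA = 25893.14 mm²
ΣAx̄ = (26600.00)(70.00) + (-706.86)(127.27) = 1772039.83 mm³
ΣAȳ = (26600.00)(95.00) + (-706.86)(12.73) = 2518000.00 mm³
x̄ = 1772039.83 / 25893.14 = 68.44 mm
ȳ = 2518000.00 / 25893.14 = 97.25 mm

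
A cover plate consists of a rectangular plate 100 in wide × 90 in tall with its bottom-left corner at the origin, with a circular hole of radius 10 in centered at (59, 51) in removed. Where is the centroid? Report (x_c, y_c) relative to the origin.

x_c = 49.67 in, y_c = 44.78 in

Part | A | x̄ᵢ | ȳᵢ | A·x̄ᵢ | A·ȳᵢ
plate | 9000.00 | 50.00 | 45.00 | 450000.00 | 405000.00
hole | -314.16 | 59.00 | 51.00 | -18535.40 | -16022.12
Σ | 8685.84 |  |  | 431464.60 | 388977.88
x_c = 431464.60 / 8685.84 = 49.67 in
y_c = 388977.88 / 8685.84 = 44.78 in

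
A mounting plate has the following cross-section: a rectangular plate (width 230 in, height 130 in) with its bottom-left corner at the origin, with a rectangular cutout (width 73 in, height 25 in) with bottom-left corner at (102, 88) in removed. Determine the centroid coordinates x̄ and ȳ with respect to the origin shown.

Part | A | x̄ᵢ | ȳᵢ | A·x̄ᵢ | A·ȳᵢ
plate | 29900.00 | 115.00 | 65.00 | 3438500.00 | 1943500.00
hole | -1825.00 | 138.50 | 100.50 | -252762.50 | -183412.50
Σ | 28075.00 |  |  | 3185737.50 | 1760087.50
x̄ = 3185737.50 / 28075.00 = 113.47 in
ȳ = 1760087.50 / 28075.00 = 62.69 in

x̄ = 113.47 in, ȳ = 62.69 in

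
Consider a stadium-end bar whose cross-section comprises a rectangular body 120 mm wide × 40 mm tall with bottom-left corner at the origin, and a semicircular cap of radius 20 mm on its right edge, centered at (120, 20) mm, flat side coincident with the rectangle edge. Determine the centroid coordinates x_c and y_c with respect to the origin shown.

x_c = 67.93 mm, y_c = 20.00 mm

rectangular body: A = 120 × 40 = 4800.00, centroid at (60.00, 20.00).
semicircular end: A = ½π·20² = 628.32, centroid at (128.49, 20.00).
ΣA = 5428.32 mm², ΣAx_c = 368731.56 mm³, ΣAy_c = 108566.37 mm³.
x_c = 368731.56/5428.32 = 67.93 mm; y_c = 108566.37/5428.32 = 20.00 mm.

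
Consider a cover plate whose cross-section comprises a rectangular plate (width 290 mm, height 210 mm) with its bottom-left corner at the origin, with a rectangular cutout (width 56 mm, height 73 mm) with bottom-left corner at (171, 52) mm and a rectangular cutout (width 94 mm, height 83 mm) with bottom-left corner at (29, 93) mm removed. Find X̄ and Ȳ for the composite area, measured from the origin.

X̄ = 151.48 mm, Ȳ = 101.68 mm

Part | A | x̄ᵢ | ȳᵢ | A·x̄ᵢ | A·ȳᵢ
plate | 60900.00 | 145.00 | 105.00 | 8830500.00 | 6394500.00
hole 1 | -4088.00 | 199.00 | 88.50 | -813512.00 | -361788.00
hole 2 | -7802.00 | 76.00 | 134.50 | -592952.00 | -1049369.00
Σ | 49010.00 |  |  | 7424036.00 | 4983343.00
X̄ = 7424036.00 / 49010.00 = 151.48 mm
Ȳ = 4983343.00 / 49010.00 = 101.68 mm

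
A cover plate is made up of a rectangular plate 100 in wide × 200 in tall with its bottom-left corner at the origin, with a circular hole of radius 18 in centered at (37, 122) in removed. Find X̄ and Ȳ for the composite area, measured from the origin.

X̄ = 50.70 in, Ȳ = 98.82 in

plate: A = 100 × 200 = 20000.00, centroid at (50.00, 100.00).
hole: A = −π·18² = -1017.88, centroid at (37.00, 122.00).
ΣA = 18982.12 in², ΣAX̄ = 962338.59 in³, ΣAȲ = 1875819.13 in³.
X̄ = 962338.59/18982.12 = 50.70 in; Ȳ = 1875819.13/18982.12 = 98.82 in.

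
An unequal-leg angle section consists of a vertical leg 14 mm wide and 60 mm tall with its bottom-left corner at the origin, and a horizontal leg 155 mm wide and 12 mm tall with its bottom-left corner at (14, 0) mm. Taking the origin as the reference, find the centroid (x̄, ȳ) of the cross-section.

vertical leg: A = 14 × 60 = 840.00, centroid at (7.00, 30.00).
horizontal leg: A = 155 × 12 = 1860.00, centroid at (91.50, 6.00).
ΣA = 2700.00 mm², ΣAx̄ = 176070.00 mm³, ΣAȳ = 36360.00 mm³.
x̄ = 176070.00/2700.00 = 65.21 mm; ȳ = 36360.00/2700.00 = 13.47 mm.

x̄ = 65.21 mm, ȳ = 13.47 mm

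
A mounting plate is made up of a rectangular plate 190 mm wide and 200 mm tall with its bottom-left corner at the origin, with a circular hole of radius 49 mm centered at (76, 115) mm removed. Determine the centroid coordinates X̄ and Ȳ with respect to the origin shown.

plate: A = 190 × 200 = 38000.00, centroid at (95.00, 100.00).
hole: A = −π·49² = -7542.96, centroid at (76.00, 115.00).
ΣA = 30457.04 mm²
ΣAX̄ = (38000.00)(95.00) + (-7542.96)(76.00) = 3036734.74 mm³
ΣAȲ = (38000.00)(100.00) + (-7542.96)(115.00) = 2932559.14 mm³
X̄ = 3036734.74 / 30457.04 = 99.71 mm
Ȳ = 2932559.14 / 30457.04 = 96.29 mm

X̄ = 99.71 mm, Ȳ = 96.29 mm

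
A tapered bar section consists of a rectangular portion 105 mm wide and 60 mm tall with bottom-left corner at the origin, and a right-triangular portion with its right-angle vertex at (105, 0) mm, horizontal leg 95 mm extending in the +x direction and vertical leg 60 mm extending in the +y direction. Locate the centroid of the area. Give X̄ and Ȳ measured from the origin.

Part | A | x̄ᵢ | ȳᵢ | A·x̄ᵢ | A·ȳᵢ
rectangular portion | 6300.00 | 52.50 | 30.00 | 330750.00 | 189000.00
triangular portion | 2850.00 | 136.67 | 20.00 | 389500.00 | 57000.00
Σ | 9150.00 |  |  | 720250.00 | 246000.00
X̄ = 720250.00 / 9150.00 = 78.72 mm
Ȳ = 246000.00 / 9150.00 = 26.89 mm

X̄ = 78.72 mm, Ȳ = 26.89 mm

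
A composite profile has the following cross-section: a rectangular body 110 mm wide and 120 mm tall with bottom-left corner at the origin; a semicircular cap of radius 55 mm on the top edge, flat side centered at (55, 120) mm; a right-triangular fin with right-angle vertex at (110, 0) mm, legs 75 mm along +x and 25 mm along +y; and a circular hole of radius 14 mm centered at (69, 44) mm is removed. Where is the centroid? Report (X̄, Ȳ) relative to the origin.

Part | A | x̄ᵢ | ȳᵢ | A·x̄ᵢ | A·ȳᵢ
rectangular body | 13200.00 | 55.00 | 60.00 | 726000.00 | 792000.00
semicircular top | 4751.66 | 55.00 | 143.34 | 261341.24 | 681115.73
triangular fin | 937.50 | 135.00 | 8.33 | 126562.50 | 7812.50
hole | -615.75 | 69.00 | 44.00 | -42486.90 | -27093.10
Σ | 18273.41 |  |  | 1071416.84 | 1453835.14
X̄ = 1071416.84 / 18273.41 = 58.63 mm
Ȳ = 1453835.14 / 18273.41 = 79.56 mm

X̄ = 58.63 mm, Ȳ = 79.56 mm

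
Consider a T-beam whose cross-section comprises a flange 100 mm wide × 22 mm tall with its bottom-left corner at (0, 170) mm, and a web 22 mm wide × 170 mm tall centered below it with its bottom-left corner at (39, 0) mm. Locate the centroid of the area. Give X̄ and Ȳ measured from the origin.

X̄ = 50.00 mm, Ȳ = 120.56 mm

Part | A | x̄ᵢ | ȳᵢ | A·x̄ᵢ | A·ȳᵢ
web | 3740.00 | 50.00 | 85.00 | 187000.00 | 317900.00
flange | 2200.00 | 50.00 | 181.00 | 110000.00 | 398200.00
Σ | 5940.00 |  |  | 297000.00 | 716100.00
X̄ = 297000.00 / 5940.00 = 50.00 mm
Ȳ = 716100.00 / 5940.00 = 120.56 mm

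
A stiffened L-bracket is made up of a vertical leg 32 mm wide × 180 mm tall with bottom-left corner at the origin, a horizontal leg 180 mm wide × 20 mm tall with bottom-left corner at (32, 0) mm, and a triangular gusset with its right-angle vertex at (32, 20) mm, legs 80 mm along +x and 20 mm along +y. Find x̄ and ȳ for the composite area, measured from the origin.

Part | A | x̄ᵢ | ȳᵢ | A·x̄ᵢ | A·ȳᵢ
vertical leg | 5760.00 | 16.00 | 90.00 | 92160.00 | 518400.00
horizontal leg | 3600.00 | 122.00 | 10.00 | 439200.00 | 36000.00
gusset | 800.00 | 58.67 | 26.67 | 46933.33 | 21333.33
Σ | 10160.00 |  |  | 578293.33 | 575733.33
x̄ = 578293.33 / 10160.00 = 56.92 mm
ȳ = 575733.33 / 10160.00 = 56.67 mm

x̄ = 56.92 mm, ȳ = 56.67 mm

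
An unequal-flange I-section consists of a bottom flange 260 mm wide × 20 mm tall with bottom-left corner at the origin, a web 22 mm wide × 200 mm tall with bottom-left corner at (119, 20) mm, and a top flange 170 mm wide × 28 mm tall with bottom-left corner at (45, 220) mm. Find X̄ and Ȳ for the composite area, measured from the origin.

bottom flange: A = 260 × 20 = 5200.00, centroid at (130.00, 10.00).
web: A = 22 × 200 = 4400.00, centroid at (130.00, 120.00).
top flange: A = 170 × 28 = 4760.00, centroid at (130.00, 234.00).
ΣA = 14360.00 mm², ΣAX̄ = 1866800.00 mm³, ΣAȲ = 1693840.00 mm³.
X̄ = 1866800.00/14360.00 = 130.00 mm; Ȳ = 1693840.00/14360.00 = 117.96 mm.

X̄ = 130.00 mm, Ȳ = 117.96 mm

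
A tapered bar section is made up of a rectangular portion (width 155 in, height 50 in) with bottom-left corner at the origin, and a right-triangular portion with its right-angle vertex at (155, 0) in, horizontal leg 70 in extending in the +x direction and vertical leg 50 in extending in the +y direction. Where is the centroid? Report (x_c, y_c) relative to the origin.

x_c = 96.07 in, y_c = 23.46 in

rectangular portion: A = 155 × 50 = 7750.00, centroid at (77.50, 25.00).
triangular portion: A = ½·70·50 = 1750.00, centroid at (178.33, 16.67).
ΣA = 9500.00 in²
ΣAx_c = (7750.00)(77.50) + (1750.00)(178.33) = 912708.33 in³
ΣAy_c = (7750.00)(25.00) + (1750.00)(16.67) = 222916.67 in³
x_c = 912708.33 / 9500.00 = 96.07 in
y_c = 222916.67 / 9500.00 = 23.46 in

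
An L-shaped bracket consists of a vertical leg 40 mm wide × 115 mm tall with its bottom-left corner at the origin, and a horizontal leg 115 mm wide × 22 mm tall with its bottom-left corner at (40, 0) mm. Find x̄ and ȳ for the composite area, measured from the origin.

x̄ = 47.50 mm, ȳ = 41.00 mm

vertical leg: A = 40 × 115 = 4600.00, centroid at (20.00, 57.50).
horizontal leg: A = 115 × 22 = 2530.00, centroid at (97.50, 11.00).
ΣA = 7130.00 mm²
ΣAx̄ = (4600.00)(20.00) + (2530.00)(97.50) = 338675.00 mm³
ΣAȳ = (4600.00)(57.50) + (2530.00)(11.00) = 292330.00 mm³
x̄ = 338675.00 / 7130.00 = 47.50 mm
ȳ = 292330.00 / 7130.00 = 41.00 mm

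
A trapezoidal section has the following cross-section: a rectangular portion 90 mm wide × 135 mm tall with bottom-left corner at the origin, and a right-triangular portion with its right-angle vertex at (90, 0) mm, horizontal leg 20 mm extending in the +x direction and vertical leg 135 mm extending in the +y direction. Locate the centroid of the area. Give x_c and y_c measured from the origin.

Part | A | x̄ᵢ | ȳᵢ | A·x̄ᵢ | A·ȳᵢ
rectangular portion | 12150.00 | 45.00 | 67.50 | 546750.00 | 820125.00
triangular portion | 1350.00 | 96.67 | 45.00 | 130500.00 | 60750.00
Σ | 13500.00 |  |  | 677250.00 | 880875.00
x_c = 677250.00 / 13500.00 = 50.17 mm
y_c = 880875.00 / 13500.00 = 65.25 mm

x_c = 50.17 mm, y_c = 65.25 mm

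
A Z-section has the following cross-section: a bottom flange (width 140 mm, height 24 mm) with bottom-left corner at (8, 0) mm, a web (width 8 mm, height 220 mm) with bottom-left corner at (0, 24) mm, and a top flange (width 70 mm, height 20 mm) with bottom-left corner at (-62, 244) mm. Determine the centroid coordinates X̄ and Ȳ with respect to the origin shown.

X̄ = 35.48 mm, Ȳ = 96.90 mm

bottom flange: A = 140 × 24 = 3360.00, centroid at (78.00, 12.00).
web: A = 8 × 220 = 1760.00, centroid at (4.00, 134.00).
top flange: A = 70 × 20 = 1400.00, centroid at (-27.00, 254.00).
ΣA = 6520.00 mm², ΣAX̄ = 231320.00 mm³, ΣAȲ = 631760.00 mm³.
X̄ = 231320.00/6520.00 = 35.48 mm; Ȳ = 631760.00/6520.00 = 96.90 mm.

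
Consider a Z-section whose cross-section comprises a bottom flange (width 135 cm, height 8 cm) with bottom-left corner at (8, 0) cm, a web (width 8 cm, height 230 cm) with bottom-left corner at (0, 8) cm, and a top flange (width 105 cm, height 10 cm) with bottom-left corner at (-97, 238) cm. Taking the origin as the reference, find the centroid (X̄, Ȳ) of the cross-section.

X̄ = 10.62 cm, Ȳ = 122.37 cm

Part | A | x̄ᵢ | ȳᵢ | A·x̄ᵢ | A·ȳᵢ
bottom flange | 1080.00 | 75.50 | 4.00 | 81540.00 | 4320.00
web | 1840.00 | 4.00 | 123.00 | 7360.00 | 226320.00
top flange | 1050.00 | -44.50 | 243.00 | -46725.00 | 255150.00
Σ | 3970.00 |  |  | 42175.00 | 485790.00
X̄ = 42175.00 / 3970.00 = 10.62 cm
Ȳ = 485790.00 / 3970.00 = 122.37 cm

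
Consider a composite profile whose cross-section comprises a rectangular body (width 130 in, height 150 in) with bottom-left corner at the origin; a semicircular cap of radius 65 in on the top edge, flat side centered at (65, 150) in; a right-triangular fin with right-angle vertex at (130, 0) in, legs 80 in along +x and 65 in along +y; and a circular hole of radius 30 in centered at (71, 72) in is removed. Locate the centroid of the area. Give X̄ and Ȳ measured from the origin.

rectangular body: A = 130 × 150 = 19500.00, centroid at (65.00, 75.00).
semicircular top: A = ½π·65² = 6636.61, centroid at (65.00, 177.59).
triangular fin: A = ½·80·65 = 2600.00, centroid at (156.67, 21.67).
hole: A = −π·30² = -2827.43, centroid at (71.00, 72.00).
ΣA = 25909.18 in²
ΣAX̄ = (19500.00)(65.00) + (6636.61)(65.00) + (2600.00)(156.67) + (-2827.43)(71.00) = 1905465.50 in³
ΣAȲ = (19500.00)(75.00) + (6636.61)(177.59) + (2600.00)(21.67) + (-2827.43)(72.00) = 2493833.63 in³
X̄ = 1905465.50 / 25909.18 = 73.54 in
Ȳ = 2493833.63 / 25909.18 = 96.25 in

X̄ = 73.54 in, Ȳ = 96.25 in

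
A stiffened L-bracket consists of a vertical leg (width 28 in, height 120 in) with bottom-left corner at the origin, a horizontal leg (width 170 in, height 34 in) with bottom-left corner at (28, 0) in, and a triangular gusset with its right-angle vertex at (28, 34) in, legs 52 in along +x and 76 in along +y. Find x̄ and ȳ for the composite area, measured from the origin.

x̄ = 71.05 in, ȳ = 37.52 in

vertical leg: A = 28 × 120 = 3360.00, centroid at (14.00, 60.00).
horizontal leg: A = 170 × 34 = 5780.00, centroid at (113.00, 17.00).
gusset: A = ½·52·76 = 1976.00, centroid at (45.33, 59.33).
ΣA = 11116.00 in², ΣAx̄ = 789758.67 in³, ΣAȳ = 417102.67 in³.
x̄ = 789758.67/11116.00 = 71.05 in; ȳ = 417102.67/11116.00 = 37.52 in.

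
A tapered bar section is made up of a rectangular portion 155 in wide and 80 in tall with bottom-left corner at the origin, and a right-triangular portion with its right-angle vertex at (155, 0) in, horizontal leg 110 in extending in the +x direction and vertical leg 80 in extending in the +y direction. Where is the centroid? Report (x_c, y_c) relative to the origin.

x_c = 107.40 in, y_c = 36.51 in

Part | A | x̄ᵢ | ȳᵢ | A·x̄ᵢ | A·ȳᵢ
rectangular portion | 12400.00 | 77.50 | 40.00 | 961000.00 | 496000.00
triangular portion | 4400.00 | 191.67 | 26.67 | 843333.33 | 117333.33
Σ | 16800.00 |  |  | 1804333.33 | 613333.33
x_c = 1804333.33 / 16800.00 = 107.40 in
y_c = 613333.33 / 16800.00 = 36.51 in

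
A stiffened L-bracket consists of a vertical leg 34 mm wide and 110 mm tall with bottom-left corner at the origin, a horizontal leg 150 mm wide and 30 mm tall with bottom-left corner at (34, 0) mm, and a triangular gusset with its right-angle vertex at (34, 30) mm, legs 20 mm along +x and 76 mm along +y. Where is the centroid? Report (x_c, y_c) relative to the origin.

x_c = 65.00 mm, y_c = 35.03 mm

Part | A | x̄ᵢ | ȳᵢ | A·x̄ᵢ | A·ȳᵢ
vertical leg | 3740.00 | 17.00 | 55.00 | 63580.00 | 205700.00
horizontal leg | 4500.00 | 109.00 | 15.00 | 490500.00 | 67500.00
gusset | 760.00 | 40.67 | 55.33 | 30906.67 | 42053.33
Σ | 9000.00 |  |  | 584986.67 | 315253.33
x_c = 584986.67 / 9000.00 = 65.00 mm
y_c = 315253.33 / 9000.00 = 35.03 mm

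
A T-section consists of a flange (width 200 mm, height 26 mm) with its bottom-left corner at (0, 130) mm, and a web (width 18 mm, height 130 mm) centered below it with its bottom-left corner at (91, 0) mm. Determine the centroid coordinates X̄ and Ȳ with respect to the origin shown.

web: A = 18 × 130 = 2340.00, centroid at (100.00, 65.00).
flange: A = 200 × 26 = 5200.00, centroid at (100.00, 143.00).
ΣA = 7540.00 mm²
ΣAX̄ = (2340.00)(100.00) + (5200.00)(100.00) = 754000.00 mm³
ΣAȲ = (2340.00)(65.00) + (5200.00)(143.00) = 895700.00 mm³
X̄ = 754000.00 / 7540.00 = 100.00 mm
Ȳ = 895700.00 / 7540.00 = 118.79 mm

X̄ = 100.00 mm, Ȳ = 118.79 mm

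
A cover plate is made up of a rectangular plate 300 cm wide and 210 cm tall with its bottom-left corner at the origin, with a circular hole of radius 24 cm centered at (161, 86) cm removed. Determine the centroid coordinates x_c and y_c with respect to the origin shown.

Part | A | x̄ᵢ | ȳᵢ | A·x̄ᵢ | A·ȳᵢ
plate | 63000.00 | 150.00 | 105.00 | 9450000.00 | 6615000.00
hole | -1809.56 | 161.00 | 86.00 | -291338.74 | -155621.93
Σ | 61190.44 |  |  | 9158661.26 | 6459378.07
x_c = 9158661.26 / 61190.44 = 149.67 cm
y_c = 6459378.07 / 61190.44 = 105.56 cm

x_c = 149.67 cm, y_c = 105.56 cm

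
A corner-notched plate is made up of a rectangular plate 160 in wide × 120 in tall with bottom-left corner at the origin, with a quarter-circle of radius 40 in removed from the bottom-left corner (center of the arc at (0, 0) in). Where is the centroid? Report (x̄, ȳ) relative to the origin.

x̄ = 84.41 in, ȳ = 63.01 in

plate: A = 160 × 120 = 19200.00, centroid at (80.00, 60.00).
removed quarter-circle: A = −¼π·40² = -1256.64, centroid at (16.98, 16.98).
ΣA = 17943.36 in²
ΣAx̄ = (19200.00)(80.00) + (-1256.64)(16.98) = 1514666.67 in³
ΣAȳ = (19200.00)(60.00) + (-1256.64)(16.98) = 1130666.67 in³
x̄ = 1514666.67 / 17943.36 = 84.41 in
ȳ = 1130666.67 / 17943.36 = 63.01 in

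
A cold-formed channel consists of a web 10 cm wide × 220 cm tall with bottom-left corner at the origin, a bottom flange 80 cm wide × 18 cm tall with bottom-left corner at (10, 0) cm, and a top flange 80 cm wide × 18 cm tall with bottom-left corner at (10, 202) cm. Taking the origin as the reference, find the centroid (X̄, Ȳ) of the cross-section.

X̄ = 30.51 cm, Ȳ = 110.00 cm

web: A = 10 × 220 = 2200.00, centroid at (5.00, 110.00).
bottom flange: A = 80 × 18 = 1440.00, centroid at (50.00, 9.00).
top flange: A = 80 × 18 = 1440.00, centroid at (50.00, 211.00).
ΣA = 5080.00 cm², ΣAX̄ = 155000.00 cm³, ΣAȲ = 558800.00 cm³.
X̄ = 155000.00/5080.00 = 30.51 cm; Ȳ = 558800.00/5080.00 = 110.00 cm.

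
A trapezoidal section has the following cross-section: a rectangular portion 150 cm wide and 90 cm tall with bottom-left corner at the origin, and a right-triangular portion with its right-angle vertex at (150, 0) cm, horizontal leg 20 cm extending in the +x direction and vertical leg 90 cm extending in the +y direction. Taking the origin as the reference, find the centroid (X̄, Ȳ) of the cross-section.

X̄ = 80.10 cm, Ȳ = 44.06 cm

rectangular portion: A = 150 × 90 = 13500.00, centroid at (75.00, 45.00).
triangular portion: A = ½·20·90 = 900.00, centroid at (156.67, 30.00).
ΣA = 14400.00 cm², ΣAX̄ = 1153500.00 cm³, ΣAȲ = 634500.00 cm³.
X̄ = 1153500.00/14400.00 = 80.10 cm; Ȳ = 634500.00/14400.00 = 44.06 cm.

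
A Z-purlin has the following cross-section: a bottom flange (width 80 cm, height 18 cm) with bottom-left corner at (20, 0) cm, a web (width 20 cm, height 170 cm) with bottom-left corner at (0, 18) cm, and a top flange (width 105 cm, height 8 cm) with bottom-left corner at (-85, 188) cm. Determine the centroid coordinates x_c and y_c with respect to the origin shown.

bottom flange: A = 80 × 18 = 1440.00, centroid at (60.00, 9.00).
web: A = 20 × 170 = 3400.00, centroid at (10.00, 103.00).
top flange: A = 105 × 8 = 840.00, centroid at (-32.50, 192.00).
ΣA = 5680.00 cm²
ΣAx_c = (1440.00)(60.00) + (3400.00)(10.00) + (840.00)(-32.50) = 93100.00 cm³
ΣAy_c = (1440.00)(9.00) + (3400.00)(103.00) + (840.00)(192.00) = 524440.00 cm³
x_c = 93100.00 / 5680.00 = 16.39 cm
y_c = 524440.00 / 5680.00 = 92.33 cm

x_c = 16.39 cm, y_c = 92.33 cm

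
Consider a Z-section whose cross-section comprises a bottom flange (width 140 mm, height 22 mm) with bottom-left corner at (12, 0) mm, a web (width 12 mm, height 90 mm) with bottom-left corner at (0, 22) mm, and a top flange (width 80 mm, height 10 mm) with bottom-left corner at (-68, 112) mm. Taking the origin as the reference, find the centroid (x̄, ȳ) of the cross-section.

bottom flange: A = 140 × 22 = 3080.00, centroid at (82.00, 11.00).
web: A = 12 × 90 = 1080.00, centroid at (6.00, 67.00).
top flange: A = 80 × 10 = 800.00, centroid at (-28.00, 117.00).
ΣA = 4960.00 mm², ΣAx̄ = 236640.00 mm³, ΣAȳ = 199840.00 mm³.
x̄ = 236640.00/4960.00 = 47.71 mm; ȳ = 199840.00/4960.00 = 40.29 mm.

x̄ = 47.71 mm, ȳ = 40.29 mm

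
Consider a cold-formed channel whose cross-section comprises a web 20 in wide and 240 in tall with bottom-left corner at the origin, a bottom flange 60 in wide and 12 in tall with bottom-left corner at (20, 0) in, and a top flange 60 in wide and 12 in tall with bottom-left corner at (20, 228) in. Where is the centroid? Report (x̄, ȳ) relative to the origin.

x̄ = 19.23 in, ȳ = 120.00 in

Part | A | x̄ᵢ | ȳᵢ | A·x̄ᵢ | A·ȳᵢ
web | 4800.00 | 10.00 | 120.00 | 48000.00 | 576000.00
bottom flange | 720.00 | 50.00 | 6.00 | 36000.00 | 4320.00
top flange | 720.00 | 50.00 | 234.00 | 36000.00 | 168480.00
Σ | 6240.00 |  |  | 120000.00 | 748800.00
x̄ = 120000.00 / 6240.00 = 19.23 in
ȳ = 748800.00 / 6240.00 = 120.00 in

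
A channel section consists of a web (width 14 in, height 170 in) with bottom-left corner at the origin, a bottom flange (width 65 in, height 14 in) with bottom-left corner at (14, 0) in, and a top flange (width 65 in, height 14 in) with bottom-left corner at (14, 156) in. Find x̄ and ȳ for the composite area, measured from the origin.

x̄ = 24.12 in, ȳ = 85.00 in

Part | A | x̄ᵢ | ȳᵢ | A·x̄ᵢ | A·ȳᵢ
web | 2380.00 | 7.00 | 85.00 | 16660.00 | 202300.00
bottom flange | 910.00 | 46.50 | 7.00 | 42315.00 | 6370.00
top flange | 910.00 | 46.50 | 163.00 | 42315.00 | 148330.00
Σ | 4200.00 |  |  | 101290.00 | 357000.00
x̄ = 101290.00 / 4200.00 = 24.12 in
ȳ = 357000.00 / 4200.00 = 85.00 in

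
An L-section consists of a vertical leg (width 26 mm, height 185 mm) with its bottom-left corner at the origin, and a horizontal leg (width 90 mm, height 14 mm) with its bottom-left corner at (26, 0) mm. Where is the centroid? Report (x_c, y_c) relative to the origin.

x_c = 25.04 mm, y_c = 74.75 mm

vertical leg: A = 26 × 185 = 4810.00, centroid at (13.00, 92.50).
horizontal leg: A = 90 × 14 = 1260.00, centroid at (71.00, 7.00).
ΣA = 6070.00 mm², ΣAx_c = 151990.00 mm³, ΣAy_c = 453745.00 mm³.
x_c = 151990.00/6070.00 = 25.04 mm; y_c = 453745.00/6070.00 = 74.75 mm.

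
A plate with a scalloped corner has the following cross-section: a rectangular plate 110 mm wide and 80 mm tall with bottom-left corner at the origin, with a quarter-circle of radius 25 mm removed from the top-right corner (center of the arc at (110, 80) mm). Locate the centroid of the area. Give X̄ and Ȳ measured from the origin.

Part | A | x̄ᵢ | ȳᵢ | A·x̄ᵢ | A·ȳᵢ
plate | 8800.00 | 55.00 | 40.00 | 484000.00 | 352000.00
removed quarter-circle | -490.87 | 99.39 | 69.39 | -48787.79 | -34061.57
Σ | 8309.13 |  |  | 435212.21 | 317938.43
X̄ = 435212.21 / 8309.13 = 52.38 mm
Ȳ = 317938.43 / 8309.13 = 38.26 mm

X̄ = 52.38 mm, Ȳ = 38.26 mm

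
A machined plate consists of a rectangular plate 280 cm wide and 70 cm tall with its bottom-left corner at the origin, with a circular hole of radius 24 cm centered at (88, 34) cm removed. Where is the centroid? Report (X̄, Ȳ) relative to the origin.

plate: A = 280 × 70 = 19600.00, centroid at (140.00, 35.00).
hole: A = −π·24² = -1809.56, centroid at (88.00, 34.00).
ΣA = 17790.44 cm²
ΣAX̄ = (19600.00)(140.00) + (-1809.56)(88.00) = 2584758.95 cm³
ΣAȲ = (19600.00)(35.00) + (-1809.56)(34.00) = 624475.05 cm³
X̄ = 2584758.95 / 17790.44 = 145.29 cm
Ȳ = 624475.05 / 17790.44 = 35.10 cm

X̄ = 145.29 cm, Ȳ = 35.10 cm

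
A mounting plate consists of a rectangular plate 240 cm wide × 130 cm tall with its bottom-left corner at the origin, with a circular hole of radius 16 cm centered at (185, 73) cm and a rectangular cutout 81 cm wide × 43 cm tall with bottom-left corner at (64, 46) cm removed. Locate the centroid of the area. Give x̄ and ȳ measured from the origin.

x̄ = 120.06 cm, ȳ = 64.44 cm

plate: A = 240 × 130 = 31200.00, centroid at (120.00, 65.00).
hole 1: A = −π·16² = -804.25, centroid at (185.00, 73.00).
hole 2: A = −(81 × 43) = -3483.00, centroid at (104.50, 67.50).
ΣA = 26912.75 cm²
ΣAx̄ = (31200.00)(120.00) + (-804.25)(185.00) + (-3483.00)(104.50) = 3231240.67 cm³
ΣAȳ = (31200.00)(65.00) + (-804.25)(73.00) + (-3483.00)(67.50) = 1734187.42 cm³
x̄ = 3231240.67 / 26912.75 = 120.06 cm
ȳ = 1734187.42 / 26912.75 = 64.44 cm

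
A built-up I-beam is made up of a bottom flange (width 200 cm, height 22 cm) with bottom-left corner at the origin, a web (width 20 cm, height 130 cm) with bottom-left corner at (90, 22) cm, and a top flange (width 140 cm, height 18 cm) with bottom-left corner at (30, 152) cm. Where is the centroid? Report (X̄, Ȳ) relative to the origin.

X̄ = 100.00 cm, Ȳ = 71.46 cm

bottom flange: A = 200 × 22 = 4400.00, centroid at (100.00, 11.00).
web: A = 20 × 130 = 2600.00, centroid at (100.00, 87.00).
top flange: A = 140 × 18 = 2520.00, centroid at (100.00, 161.00).
ΣA = 9520.00 cm²
ΣAX̄ = (4400.00)(100.00) + (2600.00)(100.00) + (2520.00)(100.00) = 952000.00 cm³
ΣAȲ = (4400.00)(11.00) + (2600.00)(87.00) + (2520.00)(161.00) = 680320.00 cm³
X̄ = 952000.00 / 9520.00 = 100.00 cm
Ȳ = 680320.00 / 9520.00 = 71.46 cm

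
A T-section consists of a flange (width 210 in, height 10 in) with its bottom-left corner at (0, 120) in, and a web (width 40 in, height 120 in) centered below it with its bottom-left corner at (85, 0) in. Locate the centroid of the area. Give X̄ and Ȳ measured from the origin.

X̄ = 105.00 in, Ȳ = 79.78 in

web: A = 40 × 120 = 4800.00, centroid at (105.00, 60.00).
flange: A = 210 × 10 = 2100.00, centroid at (105.00, 125.00).
ΣA = 6900.00 in², ΣAX̄ = 724500.00 in³, ΣAȲ = 550500.00 in³.
X̄ = 724500.00/6900.00 = 105.00 in; Ȳ = 550500.00/6900.00 = 79.78 in.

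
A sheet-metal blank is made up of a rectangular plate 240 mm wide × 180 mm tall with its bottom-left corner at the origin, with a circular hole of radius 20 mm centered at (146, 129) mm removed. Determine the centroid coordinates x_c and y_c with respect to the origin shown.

Part | A | x̄ᵢ | ȳᵢ | A·x̄ᵢ | A·ȳᵢ
plate | 43200.00 | 120.00 | 90.00 | 5184000.00 | 3888000.00
hole | -1256.64 | 146.00 | 129.00 | -183469.01 | -162106.18
Σ | 41943.36 |  |  | 5000530.99 | 3725893.82
x_c = 5000530.99 / 41943.36 = 119.22 mm
y_c = 3725893.82 / 41943.36 = 88.83 mm

x_c = 119.22 mm, y_c = 88.83 mm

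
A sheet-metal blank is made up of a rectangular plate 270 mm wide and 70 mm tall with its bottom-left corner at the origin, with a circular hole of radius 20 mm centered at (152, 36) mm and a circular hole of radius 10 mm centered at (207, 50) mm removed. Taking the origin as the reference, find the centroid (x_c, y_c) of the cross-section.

x_c = 132.46 mm, y_c = 34.66 mm

Part | A | x̄ᵢ | ȳᵢ | A·x̄ᵢ | A·ȳᵢ
plate | 18900.00 | 135.00 | 35.00 | 2551500.00 | 661500.00
hole 1 | -1256.64 | 152.00 | 36.00 | -191008.83 | -45238.93
hole 2 | -314.16 | 207.00 | 50.00 | -65030.97 | -15707.96
Σ | 17329.20 |  |  | 2295460.20 | 600553.10
x_c = 2295460.20 / 17329.20 = 132.46 mm
y_c = 600553.10 / 17329.20 = 34.66 mm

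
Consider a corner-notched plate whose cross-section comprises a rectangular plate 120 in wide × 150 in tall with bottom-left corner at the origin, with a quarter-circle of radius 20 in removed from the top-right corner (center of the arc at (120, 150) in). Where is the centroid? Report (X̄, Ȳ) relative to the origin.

plate: A = 120 × 150 = 18000.00, centroid at (60.00, 75.00).
removed quarter-circle: A = −¼π·20² = -314.16, centroid at (111.51, 141.51).
ΣA = 17685.84 in²
ΣAX̄ = (18000.00)(60.00) + (-314.16)(111.51) = 1044967.55 in³
ΣAȲ = (18000.00)(75.00) + (-314.16)(141.51) = 1305542.78 in³
X̄ = 1044967.55 / 17685.84 = 59.08 in
Ȳ = 1305542.78 / 17685.84 = 73.82 in

X̄ = 59.08 in, Ȳ = 73.82 in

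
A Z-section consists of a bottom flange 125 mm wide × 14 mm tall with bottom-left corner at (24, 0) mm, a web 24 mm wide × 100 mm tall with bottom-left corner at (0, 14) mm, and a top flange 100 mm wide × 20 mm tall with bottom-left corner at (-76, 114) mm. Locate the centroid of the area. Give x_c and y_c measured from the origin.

x_c = 20.84 mm, y_c = 67.29 mm

bottom flange: A = 125 × 14 = 1750.00, centroid at (86.50, 7.00).
web: A = 24 × 100 = 2400.00, centroid at (12.00, 64.00).
top flange: A = 100 × 20 = 2000.00, centroid at (-26.00, 124.00).
ΣA = 6150.00 mm²
ΣAx_c = (1750.00)(86.50) + (2400.00)(12.00) + (2000.00)(-26.00) = 128175.00 mm³
ΣAy_c = (1750.00)(7.00) + (2400.00)(64.00) + (2000.00)(124.00) = 413850.00 mm³
x_c = 128175.00 / 6150.00 = 20.84 mm
y_c = 413850.00 / 6150.00 = 67.29 mm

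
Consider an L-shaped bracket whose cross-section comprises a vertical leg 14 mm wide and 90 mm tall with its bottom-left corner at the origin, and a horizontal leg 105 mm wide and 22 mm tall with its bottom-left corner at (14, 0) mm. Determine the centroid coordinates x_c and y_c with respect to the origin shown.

x_c = 45.50 mm, y_c = 23.00 mm

vertical leg: A = 14 × 90 = 1260.00, centroid at (7.00, 45.00).
horizontal leg: A = 105 × 22 = 2310.00, centroid at (66.50, 11.00).
ΣA = 3570.00 mm², ΣAx_c = 162435.00 mm³, ΣAy_c = 82110.00 mm³.
x_c = 162435.00/3570.00 = 45.50 mm; y_c = 82110.00/3570.00 = 23.00 mm.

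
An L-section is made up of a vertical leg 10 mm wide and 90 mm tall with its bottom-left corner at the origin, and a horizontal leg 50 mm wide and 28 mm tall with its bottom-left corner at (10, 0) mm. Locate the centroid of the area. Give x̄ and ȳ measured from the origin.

x̄ = 23.26 mm, ȳ = 26.13 mm

vertical leg: A = 10 × 90 = 900.00, centroid at (5.00, 45.00).
horizontal leg: A = 50 × 28 = 1400.00, centroid at (35.00, 14.00).
ΣA = 2300.00 mm²
ΣAx̄ = (900.00)(5.00) + (1400.00)(35.00) = 53500.00 mm³
ΣAȳ = (900.00)(45.00) + (1400.00)(14.00) = 60100.00 mm³
x̄ = 53500.00 / 2300.00 = 23.26 mm
ȳ = 60100.00 / 2300.00 = 26.13 mm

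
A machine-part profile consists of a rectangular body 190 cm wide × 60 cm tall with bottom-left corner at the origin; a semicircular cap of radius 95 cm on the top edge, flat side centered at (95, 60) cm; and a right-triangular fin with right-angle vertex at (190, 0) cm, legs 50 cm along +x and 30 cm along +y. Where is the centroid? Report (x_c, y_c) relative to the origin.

x_c = 98.18 cm, y_c = 67.30 cm

Part | A | x̄ᵢ | ȳᵢ | A·x̄ᵢ | A·ȳᵢ
rectangular body | 11400.00 | 95.00 | 30.00 | 1083000.00 | 342000.00
semicircular top | 14176.44 | 95.00 | 100.32 | 1346761.50 | 1422169.54
triangular fin | 750.00 | 206.67 | 10.00 | 155000.00 | 7500.00
Σ | 26326.44 |  |  | 2584761.50 | 1771669.54
x_c = 2584761.50 / 26326.44 = 98.18 cm
y_c = 1771669.54 / 26326.44 = 67.30 cm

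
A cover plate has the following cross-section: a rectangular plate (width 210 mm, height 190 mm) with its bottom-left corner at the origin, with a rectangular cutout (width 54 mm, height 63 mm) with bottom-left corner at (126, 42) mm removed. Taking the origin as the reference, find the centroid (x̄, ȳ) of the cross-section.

x̄ = 100.53 mm, ȳ = 97.00 mm

Part | A | x̄ᵢ | ȳᵢ | A·x̄ᵢ | A·ȳᵢ
plate | 39900.00 | 105.00 | 95.00 | 4189500.00 | 3790500.00
hole | -3402.00 | 153.00 | 73.50 | -520506.00 | -250047.00
Σ | 36498.00 |  |  | 3668994.00 | 3540453.00
x̄ = 3668994.00 / 36498.00 = 100.53 mm
ȳ = 3540453.00 / 36498.00 = 97.00 mm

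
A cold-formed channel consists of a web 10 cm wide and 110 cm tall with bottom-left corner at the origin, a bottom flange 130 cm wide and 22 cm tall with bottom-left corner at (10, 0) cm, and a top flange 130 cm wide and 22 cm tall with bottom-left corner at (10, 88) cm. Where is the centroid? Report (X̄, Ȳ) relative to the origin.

X̄ = 63.71 cm, Ȳ = 55.00 cm

Part | A | x̄ᵢ | ȳᵢ | A·x̄ᵢ | A·ȳᵢ
web | 1100.00 | 5.00 | 55.00 | 5500.00 | 60500.00
bottom flange | 2860.00 | 75.00 | 11.00 | 214500.00 | 31460.00
top flange | 2860.00 | 75.00 | 99.00 | 214500.00 | 283140.00
Σ | 6820.00 |  |  | 434500.00 | 375100.00
X̄ = 434500.00 / 6820.00 = 63.71 cm
Ȳ = 375100.00 / 6820.00 = 55.00 cm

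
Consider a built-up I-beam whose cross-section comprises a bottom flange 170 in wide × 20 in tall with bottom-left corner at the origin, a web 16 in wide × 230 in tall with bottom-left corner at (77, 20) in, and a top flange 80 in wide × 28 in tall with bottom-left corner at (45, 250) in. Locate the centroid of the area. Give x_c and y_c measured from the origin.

bottom flange: A = 170 × 20 = 3400.00, centroid at (85.00, 10.00).
web: A = 16 × 230 = 3680.00, centroid at (85.00, 135.00).
top flange: A = 80 × 28 = 2240.00, centroid at (85.00, 264.00).
ΣA = 9320.00 in²
ΣAx_c = (3400.00)(85.00) + (3680.00)(85.00) + (2240.00)(85.00) = 792200.00 in³
ΣAy_c = (3400.00)(10.00) + (3680.00)(135.00) + (2240.00)(264.00) = 1122160.00 in³
x_c = 792200.00 / 9320.00 = 85.00 in
y_c = 1122160.00 / 9320.00 = 120.40 in

x_c = 85.00 in, y_c = 120.40 in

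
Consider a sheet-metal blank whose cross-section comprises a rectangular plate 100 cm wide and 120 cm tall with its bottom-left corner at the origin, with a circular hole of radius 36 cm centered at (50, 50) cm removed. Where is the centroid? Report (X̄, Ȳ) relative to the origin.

plate: A = 100 × 120 = 12000.00, centroid at (50.00, 60.00).
hole: A = −π·36² = -4071.50, centroid at (50.00, 50.00).
ΣA = 7928.50 cm², ΣAX̄ = 396424.80 cm³, ΣAȲ = 516424.80 cm³.
X̄ = 396424.80/7928.50 = 50.00 cm; Ȳ = 516424.80/7928.50 = 65.14 cm.

X̄ = 50.00 cm, Ȳ = 65.14 cm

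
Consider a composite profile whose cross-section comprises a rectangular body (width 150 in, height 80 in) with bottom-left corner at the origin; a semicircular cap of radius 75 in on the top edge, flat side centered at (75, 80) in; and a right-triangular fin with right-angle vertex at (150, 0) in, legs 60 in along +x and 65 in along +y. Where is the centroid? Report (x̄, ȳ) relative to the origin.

rectangular body: A = 150 × 80 = 12000.00, centroid at (75.00, 40.00).
semicircular top: A = ½π·75² = 8835.73, centroid at (75.00, 111.83).
triangular fin: A = ½·60·65 = 1950.00, centroid at (170.00, 21.67).
ΣA = 22785.73 in²
ΣAx̄ = (12000.00)(75.00) + (8835.73)(75.00) + (1950.00)(170.00) = 1894179.70 in³
ΣAȳ = (12000.00)(40.00) + (8835.73)(111.83) + (1950.00)(21.67) = 1510358.35 in³
x̄ = 1894179.70 / 22785.73 = 83.13 in
ȳ = 1510358.35 / 22785.73 = 66.29 in

x̄ = 83.13 in, ȳ = 66.29 in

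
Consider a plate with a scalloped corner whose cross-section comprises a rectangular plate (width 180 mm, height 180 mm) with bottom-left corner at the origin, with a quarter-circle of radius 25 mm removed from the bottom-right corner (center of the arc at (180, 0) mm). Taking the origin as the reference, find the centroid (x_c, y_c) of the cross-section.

x_c = 88.78 mm, y_c = 91.22 mm

plate: A = 180 × 180 = 32400.00, centroid at (90.00, 90.00).
removed quarter-circle: A = −¼π·25² = -490.87, centroid at (169.39, 10.61).
ΣA = 31909.13 mm²
ΣAx_c = (32400.00)(90.00) + (-490.87)(169.39) = 2832851.04 mm³
ΣAy_c = (32400.00)(90.00) + (-490.87)(10.61) = 2910791.67 mm³
x_c = 2832851.04 / 31909.13 = 88.78 mm
y_c = 2910791.67 / 31909.13 = 91.22 mm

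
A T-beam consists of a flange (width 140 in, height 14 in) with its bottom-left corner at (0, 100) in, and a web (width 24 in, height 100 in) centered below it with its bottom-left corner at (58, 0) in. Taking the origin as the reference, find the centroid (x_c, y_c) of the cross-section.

x_c = 70.00 in, y_c = 75.62 in

web: A = 24 × 100 = 2400.00, centroid at (70.00, 50.00).
flange: A = 140 × 14 = 1960.00, centroid at (70.00, 107.00).
ΣA = 4360.00 in²
ΣAx_c = (2400.00)(70.00) + (1960.00)(70.00) = 305200.00 in³
ΣAy_c = (2400.00)(50.00) + (1960.00)(107.00) = 329720.00 in³
x_c = 305200.00 / 4360.00 = 70.00 in
y_c = 329720.00 / 4360.00 = 75.62 in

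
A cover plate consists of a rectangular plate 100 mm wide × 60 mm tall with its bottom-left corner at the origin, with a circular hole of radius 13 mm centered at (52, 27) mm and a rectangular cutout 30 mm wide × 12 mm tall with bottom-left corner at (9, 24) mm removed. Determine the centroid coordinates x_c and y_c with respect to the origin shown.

x_c = 51.62 mm, y_c = 30.31 mm

Part | A | x̄ᵢ | ȳᵢ | A·x̄ᵢ | A·ȳᵢ
plate | 6000.00 | 50.00 | 30.00 | 300000.00 | 180000.00
hole 1 | -530.93 | 52.00 | 27.00 | -27608.32 | -14335.09
hole 2 | -360.00 | 24.00 | 30.00 | -8640.00 | -10800.00
Σ | 5109.07 |  |  | 263751.68 | 154864.91
x_c = 263751.68 / 5109.07 = 51.62 mm
y_c = 154864.91 / 5109.07 = 30.31 mm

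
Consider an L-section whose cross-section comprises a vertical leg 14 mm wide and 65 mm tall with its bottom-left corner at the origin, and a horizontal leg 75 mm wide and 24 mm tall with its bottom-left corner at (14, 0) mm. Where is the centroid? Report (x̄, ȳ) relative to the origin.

vertical leg: A = 14 × 65 = 910.00, centroid at (7.00, 32.50).
horizontal leg: A = 75 × 24 = 1800.00, centroid at (51.50, 12.00).
ΣA = 2710.00 mm²
ΣAx̄ = (910.00)(7.00) + (1800.00)(51.50) = 99070.00 mm³
ΣAȳ = (910.00)(32.50) + (1800.00)(12.00) = 51175.00 mm³
x̄ = 99070.00 / 2710.00 = 36.56 mm
ȳ = 51175.00 / 2710.00 = 18.88 mm

x̄ = 36.56 mm, ȳ = 18.88 mm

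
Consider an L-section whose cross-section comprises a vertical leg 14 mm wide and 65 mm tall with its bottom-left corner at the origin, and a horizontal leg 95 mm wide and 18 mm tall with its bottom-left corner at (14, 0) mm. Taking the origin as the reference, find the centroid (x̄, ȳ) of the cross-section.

vertical leg: A = 14 × 65 = 910.00, centroid at (7.00, 32.50).
horizontal leg: A = 95 × 18 = 1710.00, centroid at (61.50, 9.00).
ΣA = 2620.00 mm², ΣAx̄ = 111535.00 mm³, ΣAȳ = 44965.00 mm³.
x̄ = 111535.00/2620.00 = 42.57 mm; ȳ = 44965.00/2620.00 = 17.16 mm.

x̄ = 42.57 mm, ȳ = 17.16 mm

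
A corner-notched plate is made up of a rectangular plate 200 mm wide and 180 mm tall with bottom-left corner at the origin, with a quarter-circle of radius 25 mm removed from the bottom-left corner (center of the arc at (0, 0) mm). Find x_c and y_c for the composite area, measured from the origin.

plate: A = 200 × 180 = 36000.00, centroid at (100.00, 90.00).
removed quarter-circle: A = −¼π·25² = -490.87, centroid at (10.61, 10.61).
ΣA = 35509.13 mm², ΣAx_c = 3594791.67 mm³, ΣAy_c = 3234791.67 mm³.
x_c = 3594791.67/35509.13 = 101.24 mm; y_c = 3234791.67/35509.13 = 91.10 mm.

x_c = 101.24 mm, y_c = 91.10 mm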